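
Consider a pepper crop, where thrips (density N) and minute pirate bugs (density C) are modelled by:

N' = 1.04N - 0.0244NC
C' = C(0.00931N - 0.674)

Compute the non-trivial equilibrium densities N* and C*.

N* ≈ 72.4, C* ≈ 42.6

Set dC/dt = 0 with C > 0: 0.00931N - 0.674 = 0, so N* = 0.674/0.00931 = 72.4.
Set dN/dt = 0 with N > 0: 1.04 - 0.0244C = 0, so C* = 1.04/0.0244 = 42.6.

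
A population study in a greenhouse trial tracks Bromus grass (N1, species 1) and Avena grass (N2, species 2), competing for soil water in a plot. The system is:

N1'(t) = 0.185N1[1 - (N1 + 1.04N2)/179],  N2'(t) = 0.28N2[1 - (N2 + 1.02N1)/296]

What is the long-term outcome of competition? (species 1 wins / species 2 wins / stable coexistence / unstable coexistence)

Compare the nullcline intercepts: K1/α12 = 179/1.04 = 172 < K2 = 296; K2/α21 = 296/1.02 = 290 > K1 = 179.
Since the inequalities point opposite ways, species 2 can invade but species 1 cannot.

species 2 excludes species 1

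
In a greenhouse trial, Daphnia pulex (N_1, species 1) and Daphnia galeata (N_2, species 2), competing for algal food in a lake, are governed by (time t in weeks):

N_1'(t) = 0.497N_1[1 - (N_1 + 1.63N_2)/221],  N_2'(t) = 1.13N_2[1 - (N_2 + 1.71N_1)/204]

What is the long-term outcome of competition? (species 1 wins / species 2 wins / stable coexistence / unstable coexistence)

Compare the nullcline intercepts: K1/α12 = 221/1.63 = 136 < K2 = 204; K2/α21 = 204/1.71 = 119 < K1 = 221.
Since both are reversed, neither can invade when rare; the interior point is a saddle.

unstable coexistence (outcome depends on initial conditions)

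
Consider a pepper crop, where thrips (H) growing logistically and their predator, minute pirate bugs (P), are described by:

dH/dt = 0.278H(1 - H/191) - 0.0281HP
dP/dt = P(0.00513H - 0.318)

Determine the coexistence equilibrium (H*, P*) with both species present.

H* ≈ 62, P* ≈ 6.68

From dP/dt = 0 with P > 0: 0.00513H* = 0.318, so H* = 62.
Substitute into dH/dt = 0: 0.278(1 - 62/191) = 0.0281P*.
The bracket is 0.675, giving P* = 0.188/0.0281 = 6.68.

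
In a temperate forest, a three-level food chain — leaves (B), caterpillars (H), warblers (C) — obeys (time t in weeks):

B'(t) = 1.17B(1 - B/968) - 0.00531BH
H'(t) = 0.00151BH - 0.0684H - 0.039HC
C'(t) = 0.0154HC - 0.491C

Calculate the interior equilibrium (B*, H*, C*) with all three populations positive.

B* ≈ 828, H* ≈ 31.9, C* ≈ 30.3

From dC/dt = 0: 0.0154H* = 0.491, so H* = 31.9.
From dB/dt = 0: 1.17(1 - B*/968) = 0.00531·31.9, giving B* = 968·(1 - 0.145) = 828.
From dH/dt = 0: 0.00151·828 - 0.0684 = 0.039C*, so C* = 1.18/0.039 = 30.3.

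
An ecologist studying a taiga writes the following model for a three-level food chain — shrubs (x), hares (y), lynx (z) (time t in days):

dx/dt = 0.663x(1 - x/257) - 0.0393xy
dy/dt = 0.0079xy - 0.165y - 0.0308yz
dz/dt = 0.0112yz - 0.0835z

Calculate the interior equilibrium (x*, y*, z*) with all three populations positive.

From dz/dt = 0: 0.0112y* = 0.0835, so y* = 7.46.
From dx/dt = 0: 0.663(1 - x*/257) = 0.0393·7.46, giving x* = 257·(1 - 0.442) = 143.
From dy/dt = 0: 0.0079·143 - 0.165 = 0.0308z*, so z* = 0.968/0.0308 = 31.4.

x* ≈ 143, y* ≈ 7.46, z* ≈ 31.4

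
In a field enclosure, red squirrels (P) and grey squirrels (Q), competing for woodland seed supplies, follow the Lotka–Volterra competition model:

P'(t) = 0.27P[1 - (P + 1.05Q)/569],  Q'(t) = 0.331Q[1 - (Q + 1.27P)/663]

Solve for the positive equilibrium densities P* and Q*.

P* ≈ 381, Q* ≈ 179

Setting both brackets to zero gives the nullclines P + 1.05Q = 569 and 1.27P + Q = 663.
Substituting Q = 663 - 1.27P into the first: P(1 - 1.05·1.27) = 569 - 1.05·663.
So P* = -127/-0.334 = 381, and then Q* = 663 - 1.27·381 = 179.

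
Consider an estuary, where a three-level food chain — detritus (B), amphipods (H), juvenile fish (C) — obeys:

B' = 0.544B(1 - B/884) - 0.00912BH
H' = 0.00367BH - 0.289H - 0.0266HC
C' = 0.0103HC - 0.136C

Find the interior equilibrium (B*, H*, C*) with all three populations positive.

From dC/dt = 0: 0.0103H* = 0.136, so H* = 13.2.
From dB/dt = 0: 0.544(1 - B*/884) = 0.00912·13.2, giving B* = 884·(1 - 0.221) = 688.
From dH/dt = 0: 0.00367·688 - 0.289 = 0.0266C*, so C* = 2.24/0.0266 = 84.1.

B* ≈ 688, H* ≈ 13.2, C* ≈ 84.1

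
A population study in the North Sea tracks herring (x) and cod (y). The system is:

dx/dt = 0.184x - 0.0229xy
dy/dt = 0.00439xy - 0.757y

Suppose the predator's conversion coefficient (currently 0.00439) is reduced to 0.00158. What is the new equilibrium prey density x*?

At the interior fixed point, setting dy/dt = 0 with y > 0 fixes x* = (predator death rate)/(xy coefficient) — independent of the other coefficients.
With the change, x* = 0.757/0.00158 = 479; it rises from 172.

x* ≈ 479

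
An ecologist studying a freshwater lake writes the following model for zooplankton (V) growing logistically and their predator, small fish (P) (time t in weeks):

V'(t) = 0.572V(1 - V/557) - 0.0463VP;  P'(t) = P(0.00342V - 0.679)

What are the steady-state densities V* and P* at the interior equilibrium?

V* ≈ 199, P* ≈ 7.95

From dP/dt = 0 with P > 0: 0.00342V* = 0.679, so V* = 199.
Substitute into dV/dt = 0: 0.572(1 - 199/557) = 0.0463P*.
The bracket is 0.644, giving P* = 0.368/0.0463 = 7.95.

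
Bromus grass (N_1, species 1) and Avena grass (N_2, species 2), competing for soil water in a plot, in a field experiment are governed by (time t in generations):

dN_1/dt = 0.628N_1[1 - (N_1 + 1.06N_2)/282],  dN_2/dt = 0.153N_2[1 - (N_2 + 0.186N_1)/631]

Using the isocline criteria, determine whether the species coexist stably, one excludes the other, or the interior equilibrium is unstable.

species 2 excludes species 1

Compare the nullcline intercepts: K1/α12 = 282/1.06 = 266 < K2 = 631; K2/α21 = 631/0.186 = 3390 > K1 = 282.
Since the inequalities point opposite ways, species 2 can invade but species 1 cannot.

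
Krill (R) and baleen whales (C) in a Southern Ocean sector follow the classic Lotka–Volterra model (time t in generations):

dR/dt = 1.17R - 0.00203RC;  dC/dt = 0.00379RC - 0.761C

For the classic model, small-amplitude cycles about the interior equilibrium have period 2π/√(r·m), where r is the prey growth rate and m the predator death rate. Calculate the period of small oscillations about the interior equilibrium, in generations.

Here r = 1.17 and m = 0.761, so r·m = 0.89.
ω = √0.89 = 0.944 per generation, hence T = 2π/ω ≈ 6.66 generations.

T ≈ 6.66 generations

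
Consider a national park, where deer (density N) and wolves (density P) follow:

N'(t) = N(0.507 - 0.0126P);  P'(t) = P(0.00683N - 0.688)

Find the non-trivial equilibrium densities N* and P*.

N* ≈ 101, P* ≈ 40.2

Set dP/dt = 0 with P > 0: 0.00683N - 0.688 = 0, so N* = 0.688/0.00683 = 101.
Set dN/dt = 0 with N > 0: 0.507 - 0.0126P = 0, so P* = 0.507/0.0126 = 40.2.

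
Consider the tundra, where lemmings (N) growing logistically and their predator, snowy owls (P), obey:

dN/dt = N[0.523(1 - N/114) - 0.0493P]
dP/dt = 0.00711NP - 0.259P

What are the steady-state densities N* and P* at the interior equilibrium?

From dP/dt = 0 with P > 0: 0.00711N* = 0.259, so N* = 36.4.
Substitute into dN/dt = 0: 0.523(1 - 36.4/114) = 0.0493P*.
The bracket is 0.68, giving P* = 0.356/0.0493 = 7.22.

N* ≈ 36.4, P* ≈ 7.22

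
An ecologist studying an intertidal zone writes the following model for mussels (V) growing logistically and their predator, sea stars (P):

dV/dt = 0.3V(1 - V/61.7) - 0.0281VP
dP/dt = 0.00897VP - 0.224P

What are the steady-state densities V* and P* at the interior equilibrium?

V* ≈ 25, P* ≈ 6.36

From dP/dt = 0 with P > 0: 0.00897V* = 0.224, so V* = 25.
Substitute into dV/dt = 0: 0.3(1 - 25/61.7) = 0.0281P*.
The bracket is 0.595, giving P* = 0.179/0.0281 = 6.36.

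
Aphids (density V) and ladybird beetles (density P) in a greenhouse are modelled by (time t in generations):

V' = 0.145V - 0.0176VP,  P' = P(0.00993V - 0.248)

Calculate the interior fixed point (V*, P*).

V* ≈ 25, P* ≈ 8.24

Set dP/dt = 0 with P > 0: 0.00993V - 0.248 = 0, so V* = 0.248/0.00993 = 25.
Set dV/dt = 0 with V > 0: 0.145 - 0.0176P = 0, so P* = 0.145/0.0176 = 8.24.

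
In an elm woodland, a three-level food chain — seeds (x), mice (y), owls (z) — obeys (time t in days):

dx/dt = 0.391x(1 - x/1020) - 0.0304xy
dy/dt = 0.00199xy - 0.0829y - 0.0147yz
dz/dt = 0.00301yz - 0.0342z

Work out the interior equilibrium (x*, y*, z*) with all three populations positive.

From dz/dt = 0: 0.00301y* = 0.0342, so y* = 11.4.
From dx/dt = 0: 0.391(1 - x*/1020) = 0.0304·11.4, giving x* = 1020·(1 - 0.883) = 119.
From dy/dt = 0: 0.00199·119 - 0.0829 = 0.0147z*, so z* = 0.154/0.0147 = 10.5.

x* ≈ 119, y* ≈ 11.4, z* ≈ 10.5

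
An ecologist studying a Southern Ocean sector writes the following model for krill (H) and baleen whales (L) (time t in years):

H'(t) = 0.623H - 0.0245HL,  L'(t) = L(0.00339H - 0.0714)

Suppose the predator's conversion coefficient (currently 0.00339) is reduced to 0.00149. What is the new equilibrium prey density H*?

H* ≈ 47.9

At the interior fixed point, setting dL/dt = 0 with L > 0 fixes H* = (predator death rate)/(HL coefficient) — independent of the other coefficients.
With the change, H* = 0.0714/0.00149 = 47.9; it rises from 21.1.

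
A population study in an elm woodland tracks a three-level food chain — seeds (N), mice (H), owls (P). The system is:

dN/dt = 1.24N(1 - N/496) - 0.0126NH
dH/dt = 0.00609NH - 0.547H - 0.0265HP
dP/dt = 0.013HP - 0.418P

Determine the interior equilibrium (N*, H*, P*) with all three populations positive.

N* ≈ 334, H* ≈ 32.2, P* ≈ 56.1

From dP/dt = 0: 0.013H* = 0.418, so H* = 32.2.
From dN/dt = 0: 1.24(1 - N*/496) = 0.0126·32.2, giving N* = 496·(1 - 0.327) = 334.
From dH/dt = 0: 0.00609·334 - 0.547 = 0.0265P*, so P* = 1.49/0.0265 = 56.1.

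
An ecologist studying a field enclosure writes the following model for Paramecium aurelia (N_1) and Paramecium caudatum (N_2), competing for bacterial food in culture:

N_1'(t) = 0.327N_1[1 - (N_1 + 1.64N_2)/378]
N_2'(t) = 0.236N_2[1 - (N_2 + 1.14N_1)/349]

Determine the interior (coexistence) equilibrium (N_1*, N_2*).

N_1* ≈ 224, N_2* ≈ 94.2

Setting both brackets to zero gives the nullclines N_1 + 1.64N_2 = 378 and 1.14N_1 + N_2 = 349.
Substituting N_2 = 349 - 1.14N_1 into the first: N_1(1 - 1.64·1.14) = 378 - 1.64·349.
So N_1* = -194/-0.87 = 224, and then N_2* = 349 - 1.14·224 = 94.2.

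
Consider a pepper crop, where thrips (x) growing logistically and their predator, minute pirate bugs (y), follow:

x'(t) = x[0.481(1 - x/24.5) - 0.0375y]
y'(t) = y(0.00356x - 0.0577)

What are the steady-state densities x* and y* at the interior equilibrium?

x* ≈ 16.2, y* ≈ 4.34

From dy/dt = 0 with y > 0: 0.00356x* = 0.0577, so x* = 16.2.
Substitute into dx/dt = 0: 0.481(1 - 16.2/24.5) = 0.0375y*.
The bracket is 0.338, giving y* = 0.163/0.0375 = 4.34.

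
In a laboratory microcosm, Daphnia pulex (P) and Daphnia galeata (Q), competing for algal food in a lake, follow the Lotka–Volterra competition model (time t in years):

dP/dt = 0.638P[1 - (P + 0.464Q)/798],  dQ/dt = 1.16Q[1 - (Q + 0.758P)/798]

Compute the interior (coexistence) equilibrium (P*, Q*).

P* ≈ 660, Q* ≈ 298

Setting both brackets to zero gives the nullclines P + 0.464Q = 798 and 0.758P + Q = 798.
Substituting Q = 798 - 0.758P into the first: P(1 - 0.464·0.758) = 798 - 0.464·798.
So P* = 428/0.648 = 660, and then Q* = 798 - 0.758·660 = 298.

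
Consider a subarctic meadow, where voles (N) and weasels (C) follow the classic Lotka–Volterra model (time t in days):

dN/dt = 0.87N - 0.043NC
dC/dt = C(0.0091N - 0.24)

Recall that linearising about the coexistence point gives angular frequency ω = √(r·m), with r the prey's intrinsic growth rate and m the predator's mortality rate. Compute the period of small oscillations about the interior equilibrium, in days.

Here r = 0.87 and m = 0.24, so r·m = 0.209.
ω = √0.209 = 0.457 per day, hence T = 2π/ω ≈ 13.8 days.

T ≈ 13.8 days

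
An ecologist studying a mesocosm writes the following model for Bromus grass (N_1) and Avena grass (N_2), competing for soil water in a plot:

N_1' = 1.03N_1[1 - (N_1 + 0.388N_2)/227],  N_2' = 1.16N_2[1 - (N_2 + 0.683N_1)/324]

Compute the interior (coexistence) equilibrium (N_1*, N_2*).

Setting both brackets to zero gives the nullclines N_1 + 0.388N_2 = 227 and 0.683N_1 + N_2 = 324.
Substituting N_2 = 324 - 0.683N_1 into the first: N_1(1 - 0.388·0.683) = 227 - 0.388·324.
So N_1* = 101/0.735 = 138, and then N_2* = 324 - 0.683·138 = 230.

N_1* ≈ 138, N_2* ≈ 230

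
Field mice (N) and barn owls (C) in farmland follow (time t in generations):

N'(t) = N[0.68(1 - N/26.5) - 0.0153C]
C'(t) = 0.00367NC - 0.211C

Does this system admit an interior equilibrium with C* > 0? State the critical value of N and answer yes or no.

Threshold N = 57.5; K < 57.5, so no, the predator goes extinct.

The predator equation gives dC/dt > 0 only when N > 0.211/0.00367 = 57.5.
Without the predator, N → K = 26.5. Since 26.5 < 57.5, the predator cannot invade.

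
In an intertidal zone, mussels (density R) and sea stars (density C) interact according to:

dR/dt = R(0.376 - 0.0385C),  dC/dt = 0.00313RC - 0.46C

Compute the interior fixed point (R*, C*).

R* ≈ 147, C* ≈ 9.77

Set dC/dt = 0 with C > 0: 0.00313R - 0.46 = 0, so R* = 0.46/0.00313 = 147.
Set dR/dt = 0 with R > 0: 0.376 - 0.0385C = 0, so C* = 0.376/0.0385 = 9.77.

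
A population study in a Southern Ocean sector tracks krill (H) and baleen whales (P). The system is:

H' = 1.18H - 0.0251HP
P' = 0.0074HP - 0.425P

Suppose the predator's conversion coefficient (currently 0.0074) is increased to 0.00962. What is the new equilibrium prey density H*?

At the interior fixed point, setting dP/dt = 0 with P > 0 fixes H* = (predator death rate)/(HP coefficient) — independent of the other coefficients.
With the change, H* = 0.425/0.00962 = 44.2; it falls from 57.4.

H* ≈ 44.2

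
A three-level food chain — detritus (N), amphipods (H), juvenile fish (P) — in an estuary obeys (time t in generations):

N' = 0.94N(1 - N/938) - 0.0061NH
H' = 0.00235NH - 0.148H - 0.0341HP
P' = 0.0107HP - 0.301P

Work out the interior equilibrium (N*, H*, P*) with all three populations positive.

N* ≈ 767, H* ≈ 28.1, P* ≈ 48.5

From dP/dt = 0: 0.0107H* = 0.301, so H* = 28.1.
From dN/dt = 0: 0.94(1 - N*/938) = 0.0061·28.1, giving N* = 938·(1 - 0.183) = 767.
From dH/dt = 0: 0.00235·767 - 0.148 = 0.0341P*, so P* = 1.65/0.0341 = 48.5.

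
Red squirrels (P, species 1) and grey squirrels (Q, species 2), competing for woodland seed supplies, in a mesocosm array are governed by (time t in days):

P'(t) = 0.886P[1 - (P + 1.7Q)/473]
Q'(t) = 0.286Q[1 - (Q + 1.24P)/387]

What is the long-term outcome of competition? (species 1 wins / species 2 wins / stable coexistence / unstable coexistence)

Compare the nullcline intercepts: K1/α12 = 473/1.7 = 278 < K2 = 387; K2/α21 = 387/1.24 = 312 < K1 = 473.
Since both are reversed, neither can invade when rare; the interior point is a saddle.

unstable coexistence (outcome depends on initial conditions)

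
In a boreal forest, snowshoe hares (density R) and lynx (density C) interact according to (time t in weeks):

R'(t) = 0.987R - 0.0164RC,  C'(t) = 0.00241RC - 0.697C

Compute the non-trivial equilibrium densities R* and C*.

R* ≈ 289, C* ≈ 60.2

Set dC/dt = 0 with C > 0: 0.00241R - 0.697 = 0, so R* = 0.697/0.00241 = 289.
Set dR/dt = 0 with R > 0: 0.987 - 0.0164C = 0, so C* = 0.987/0.0164 = 60.2.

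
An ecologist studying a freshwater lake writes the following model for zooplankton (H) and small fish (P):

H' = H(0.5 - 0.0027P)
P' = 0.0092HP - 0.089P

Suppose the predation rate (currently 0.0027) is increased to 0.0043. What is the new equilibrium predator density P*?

At the interior fixed point, setting dH/dt = 0 with H > 0 fixes P* = (prey growth rate)/(HP coefficient) — independent of the other coefficients.
With the change, P* = 0.5/0.0043 = 116; it falls from 185.

P* ≈ 116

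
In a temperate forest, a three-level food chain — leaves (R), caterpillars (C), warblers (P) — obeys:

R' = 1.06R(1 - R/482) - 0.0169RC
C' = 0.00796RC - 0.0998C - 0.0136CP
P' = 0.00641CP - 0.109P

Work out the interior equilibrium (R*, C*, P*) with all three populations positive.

R* ≈ 351, C* ≈ 17, P* ≈ 198

From dP/dt = 0: 0.00641C* = 0.109, so C* = 17.
From dR/dt = 0: 1.06(1 - R*/482) = 0.0169·17, giving R* = 482·(1 - 0.271) = 351.
From dC/dt = 0: 0.00796·351 - 0.0998 = 0.0136P*, so P* = 2.7/0.0136 = 198.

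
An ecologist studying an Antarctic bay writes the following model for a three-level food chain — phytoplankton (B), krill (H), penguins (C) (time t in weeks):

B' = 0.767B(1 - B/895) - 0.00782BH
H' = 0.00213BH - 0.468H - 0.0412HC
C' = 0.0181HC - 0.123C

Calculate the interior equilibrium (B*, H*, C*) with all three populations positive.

From dC/dt = 0: 0.0181H* = 0.123, so H* = 6.8.
From dB/dt = 0: 0.767(1 - B*/895) = 0.00782·6.8, giving B* = 895·(1 - 0.0693) = 833.
From dH/dt = 0: 0.00213·833 - 0.468 = 0.0412C*, so C* = 1.31/0.0412 = 31.7.

B* ≈ 833, H* ≈ 6.8, C* ≈ 31.7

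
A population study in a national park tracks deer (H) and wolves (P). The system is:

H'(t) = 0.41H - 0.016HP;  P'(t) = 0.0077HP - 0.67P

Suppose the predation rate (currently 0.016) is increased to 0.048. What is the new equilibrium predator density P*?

At the interior fixed point, setting dH/dt = 0 with H > 0 fixes P* = (prey growth rate)/(HP coefficient) — independent of the other coefficients.
With the change, P* = 0.41/0.048 = 8.54; it falls from 25.6.

P* ≈ 8.54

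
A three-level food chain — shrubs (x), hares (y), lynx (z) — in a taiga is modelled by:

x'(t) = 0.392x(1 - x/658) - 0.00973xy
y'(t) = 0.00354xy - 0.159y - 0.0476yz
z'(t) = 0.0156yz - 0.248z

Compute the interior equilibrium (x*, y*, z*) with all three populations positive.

x* ≈ 398, y* ≈ 15.9, z* ≈ 26.3

From dz/dt = 0: 0.0156y* = 0.248, so y* = 15.9.
From dx/dt = 0: 0.392(1 - x*/658) = 0.00973·15.9, giving x* = 658·(1 - 0.395) = 398.
From dy/dt = 0: 0.00354·398 - 0.159 = 0.0476z*, so z* = 1.25/0.0476 = 26.3.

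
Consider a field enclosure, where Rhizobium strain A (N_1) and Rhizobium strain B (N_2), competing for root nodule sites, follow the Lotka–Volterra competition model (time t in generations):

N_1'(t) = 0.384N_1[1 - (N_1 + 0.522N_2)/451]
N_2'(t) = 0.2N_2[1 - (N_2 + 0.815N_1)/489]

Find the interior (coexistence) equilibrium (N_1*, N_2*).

Setting both brackets to zero gives the nullclines N_1 + 0.522N_2 = 451 and 0.815N_1 + N_2 = 489.
Substituting N_2 = 489 - 0.815N_1 into the first: N_1(1 - 0.522·0.815) = 451 - 0.522·489.
So N_1* = 196/0.575 = 341, and then N_2* = 489 - 0.815·341 = 211.

N_1* ≈ 341, N_2* ≈ 211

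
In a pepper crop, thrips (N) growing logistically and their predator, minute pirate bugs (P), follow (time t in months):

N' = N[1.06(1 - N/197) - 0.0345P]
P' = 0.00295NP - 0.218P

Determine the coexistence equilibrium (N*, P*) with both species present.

N* ≈ 73.9, P* ≈ 19.2

From dP/dt = 0 with P > 0: 0.00295N* = 0.218, so N* = 73.9.
Substitute into dN/dt = 0: 1.06(1 - 73.9/197) = 0.0345P*.
The bracket is 0.625, giving P* = 0.662/0.0345 = 19.2.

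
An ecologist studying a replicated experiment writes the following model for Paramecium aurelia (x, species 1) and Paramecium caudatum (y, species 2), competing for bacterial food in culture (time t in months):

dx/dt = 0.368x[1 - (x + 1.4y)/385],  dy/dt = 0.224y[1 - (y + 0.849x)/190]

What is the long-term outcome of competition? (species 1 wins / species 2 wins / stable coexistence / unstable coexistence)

species 1 excludes species 2

Compare the nullcline intercepts: K1/α12 = 385/1.4 = 275 > K2 = 190; K2/α21 = 190/0.849 = 224 < K1 = 385.
Since the inequalities point opposite ways, species 1 can invade but species 2 cannot.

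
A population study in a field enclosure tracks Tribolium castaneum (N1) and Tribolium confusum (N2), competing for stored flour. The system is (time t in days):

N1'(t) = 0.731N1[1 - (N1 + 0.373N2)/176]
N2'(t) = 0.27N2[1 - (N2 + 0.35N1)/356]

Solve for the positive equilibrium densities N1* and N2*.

N1* ≈ 49.7, N2* ≈ 339

Setting both brackets to zero gives the nullclines N1 + 0.373N2 = 176 and 0.35N1 + N2 = 356.
Substituting N2 = 356 - 0.35N1 into the first: N1(1 - 0.373·0.35) = 176 - 0.373·356.
So N1* = 43.2/0.869 = 49.7, and then N2* = 356 - 0.35·49.7 = 339.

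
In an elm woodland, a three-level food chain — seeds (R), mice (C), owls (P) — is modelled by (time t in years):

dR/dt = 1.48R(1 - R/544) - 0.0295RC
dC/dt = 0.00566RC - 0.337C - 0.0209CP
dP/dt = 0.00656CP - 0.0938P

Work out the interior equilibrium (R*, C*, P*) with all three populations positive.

From dP/dt = 0: 0.00656C* = 0.0938, so C* = 14.3.
From dR/dt = 0: 1.48(1 - R*/544) = 0.0295·14.3, giving R* = 544·(1 - 0.285) = 389.
From dC/dt = 0: 0.00566·389 - 0.337 = 0.0209P*, so P* = 1.86/0.0209 = 89.2.

R* ≈ 389, C* ≈ 14.3, P* ≈ 89.2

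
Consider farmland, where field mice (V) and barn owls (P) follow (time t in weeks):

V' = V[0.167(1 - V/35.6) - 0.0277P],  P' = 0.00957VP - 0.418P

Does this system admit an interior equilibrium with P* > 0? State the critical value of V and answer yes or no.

The predator equation gives dP/dt > 0 only when V > 0.418/0.00957 = 43.7.
Without the predator, V → K = 35.6. Since 35.6 < 43.7, the predator cannot invade.

Threshold V = 43.7; K < 43.7, so no, the predator goes extinct.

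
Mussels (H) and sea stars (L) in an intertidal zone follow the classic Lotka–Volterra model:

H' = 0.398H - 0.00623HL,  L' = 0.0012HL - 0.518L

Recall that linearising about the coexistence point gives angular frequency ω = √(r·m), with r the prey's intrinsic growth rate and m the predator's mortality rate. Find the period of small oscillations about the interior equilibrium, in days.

T ≈ 13.8 days

Here r = 0.398 and m = 0.518, so r·m = 0.206.
ω = √0.206 = 0.454 per day, hence T = 2π/ω ≈ 13.8 days.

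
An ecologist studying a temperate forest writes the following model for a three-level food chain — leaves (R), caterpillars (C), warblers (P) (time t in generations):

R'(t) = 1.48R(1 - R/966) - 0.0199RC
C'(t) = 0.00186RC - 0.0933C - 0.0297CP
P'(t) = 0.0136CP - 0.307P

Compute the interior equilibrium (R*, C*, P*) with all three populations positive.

R* ≈ 673, C* ≈ 22.6, P* ≈ 39

From dP/dt = 0: 0.0136C* = 0.307, so C* = 22.6.
From dR/dt = 0: 1.48(1 - R*/966) = 0.0199·22.6, giving R* = 966·(1 - 0.304) = 673.
From dC/dt = 0: 0.00186·673 - 0.0933 = 0.0297P*, so P* = 1.16/0.0297 = 39.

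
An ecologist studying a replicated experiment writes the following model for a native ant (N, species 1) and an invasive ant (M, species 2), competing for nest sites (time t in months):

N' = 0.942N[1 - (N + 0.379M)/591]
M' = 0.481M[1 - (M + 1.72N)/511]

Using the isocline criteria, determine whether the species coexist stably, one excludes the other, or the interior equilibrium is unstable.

Compare the nullcline intercepts: K1/α12 = 591/0.379 = 1560 > K2 = 511; K2/α21 = 511/1.72 = 297 < K1 = 591.
Since the inequalities point opposite ways, species 1 can invade but species 2 cannot.

species 1 excludes species 2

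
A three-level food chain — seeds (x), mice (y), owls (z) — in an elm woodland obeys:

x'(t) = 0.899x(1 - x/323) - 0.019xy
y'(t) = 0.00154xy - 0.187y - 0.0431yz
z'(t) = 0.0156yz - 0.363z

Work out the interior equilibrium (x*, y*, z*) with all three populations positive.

From dz/dt = 0: 0.0156y* = 0.363, so y* = 23.3.
From dx/dt = 0: 0.899(1 - x*/323) = 0.019·23.3, giving x* = 323·(1 - 0.492) = 164.
From dy/dt = 0: 0.00154·164 - 0.187 = 0.0431z*, so z* = 0.0658/0.0431 = 1.53.

x* ≈ 164, y* ≈ 23.3, z* ≈ 1.53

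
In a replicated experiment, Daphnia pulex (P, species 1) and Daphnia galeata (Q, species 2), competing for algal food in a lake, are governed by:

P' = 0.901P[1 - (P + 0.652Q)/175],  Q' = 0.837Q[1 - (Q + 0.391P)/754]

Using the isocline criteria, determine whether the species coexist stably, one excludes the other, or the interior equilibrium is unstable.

species 2 excludes species 1

Compare the nullcline intercepts: K1/α12 = 175/0.652 = 268 < K2 = 754; K2/α21 = 754/0.391 = 1930 > K1 = 175.
Since the inequalities point opposite ways, species 2 can invade but species 1 cannot.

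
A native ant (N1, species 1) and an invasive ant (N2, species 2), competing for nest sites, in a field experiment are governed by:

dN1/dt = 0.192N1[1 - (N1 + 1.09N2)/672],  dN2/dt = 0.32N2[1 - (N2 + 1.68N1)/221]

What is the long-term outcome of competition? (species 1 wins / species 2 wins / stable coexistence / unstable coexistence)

Compare the nullcline intercepts: K1/α12 = 672/1.09 = 617 > K2 = 221; K2/α21 = 221/1.68 = 132 < K1 = 672.
Since the inequalities point opposite ways, species 1 can invade but species 2 cannot.

species 1 excludes species 2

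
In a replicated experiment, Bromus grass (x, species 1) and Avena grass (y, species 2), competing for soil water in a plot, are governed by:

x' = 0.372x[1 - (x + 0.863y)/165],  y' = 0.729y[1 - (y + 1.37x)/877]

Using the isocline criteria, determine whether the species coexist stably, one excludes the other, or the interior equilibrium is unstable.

Compare the nullcline intercepts: K1/α12 = 165/0.863 = 191 < K2 = 877; K2/α21 = 877/1.37 = 640 > K1 = 165.
Since the inequalities point opposite ways, species 2 can invade but species 1 cannot.

species 2 excludes species 1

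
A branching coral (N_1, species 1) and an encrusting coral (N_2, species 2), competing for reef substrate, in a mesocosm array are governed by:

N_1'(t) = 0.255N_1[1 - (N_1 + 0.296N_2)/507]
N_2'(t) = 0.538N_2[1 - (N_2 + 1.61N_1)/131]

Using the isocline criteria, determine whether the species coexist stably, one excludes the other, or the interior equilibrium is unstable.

species 1 excludes species 2

Compare the nullcline intercepts: K1/α12 = 507/0.296 = 1710 > K2 = 131; K2/α21 = 131/1.61 = 81.4 < K1 = 507.
Since the inequalities point opposite ways, species 1 can invade but species 2 cannot.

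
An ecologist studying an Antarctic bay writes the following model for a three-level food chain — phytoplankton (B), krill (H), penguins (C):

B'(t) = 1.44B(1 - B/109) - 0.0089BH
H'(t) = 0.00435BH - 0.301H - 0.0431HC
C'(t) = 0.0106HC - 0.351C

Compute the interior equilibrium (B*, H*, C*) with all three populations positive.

B* ≈ 86.7, H* ≈ 33.1, C* ≈ 1.77

From dC/dt = 0: 0.0106H* = 0.351, so H* = 33.1.
From dB/dt = 0: 1.44(1 - B*/109) = 0.0089·33.1, giving B* = 109·(1 - 0.205) = 86.7.
From dH/dt = 0: 0.00435·86.7 - 0.301 = 0.0431C*, so C* = 0.0761/0.0431 = 1.77.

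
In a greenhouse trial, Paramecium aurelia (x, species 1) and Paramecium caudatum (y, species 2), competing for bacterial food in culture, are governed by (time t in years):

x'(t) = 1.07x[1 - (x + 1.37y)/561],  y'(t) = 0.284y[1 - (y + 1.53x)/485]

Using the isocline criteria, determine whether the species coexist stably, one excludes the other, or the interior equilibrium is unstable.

Compare the nullcline intercepts: K1/α12 = 561/1.37 = 409 < K2 = 485; K2/α21 = 485/1.53 = 317 < K1 = 561.
Since both are reversed, neither can invade when rare; the interior point is a saddle.

unstable coexistence (outcome depends on initial conditions)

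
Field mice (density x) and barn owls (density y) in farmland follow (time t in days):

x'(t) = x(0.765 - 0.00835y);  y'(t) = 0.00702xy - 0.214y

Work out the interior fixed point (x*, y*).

Set dy/dt = 0 with y > 0: 0.00702x - 0.214 = 0, so x* = 0.214/0.00702 = 30.5.
Set dx/dt = 0 with x > 0: 0.765 - 0.00835y = 0, so y* = 0.765/0.00835 = 91.6.

x* ≈ 30.5, y* ≈ 91.6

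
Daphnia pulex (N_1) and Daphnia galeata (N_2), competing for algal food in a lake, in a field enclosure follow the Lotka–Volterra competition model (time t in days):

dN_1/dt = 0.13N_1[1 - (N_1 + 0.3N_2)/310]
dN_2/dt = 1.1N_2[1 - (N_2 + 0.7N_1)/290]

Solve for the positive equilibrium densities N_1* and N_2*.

N_1* ≈ 282, N_2* ≈ 92.4

Setting both brackets to zero gives the nullclines N_1 + 0.3N_2 = 310 and 0.7N_1 + N_2 = 290.
Substituting N_2 = 290 - 0.7N_1 into the first: N_1(1 - 0.3·0.7) = 310 - 0.3·290.
So N_1* = 223/0.79 = 282, and then N_2* = 290 - 0.7·282 = 92.4.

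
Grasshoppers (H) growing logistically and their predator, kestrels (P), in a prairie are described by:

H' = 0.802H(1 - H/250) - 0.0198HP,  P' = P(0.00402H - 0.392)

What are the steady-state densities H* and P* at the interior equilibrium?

H* ≈ 97.5, P* ≈ 24.7

From dP/dt = 0 with P > 0: 0.00402H* = 0.392, so H* = 97.5.
Substitute into dH/dt = 0: 0.802(1 - 97.5/250) = 0.0198P*.
The bracket is 0.61, giving P* = 0.489/0.0198 = 24.7.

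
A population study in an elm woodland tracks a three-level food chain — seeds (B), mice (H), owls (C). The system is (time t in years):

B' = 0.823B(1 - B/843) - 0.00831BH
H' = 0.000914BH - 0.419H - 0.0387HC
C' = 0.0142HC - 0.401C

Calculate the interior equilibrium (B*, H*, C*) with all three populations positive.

From dC/dt = 0: 0.0142H* = 0.401, so H* = 28.2.
From dB/dt = 0: 0.823(1 - B*/843) = 0.00831·28.2, giving B* = 843·(1 - 0.285) = 603.
From dH/dt = 0: 0.000914·603 - 0.419 = 0.0387C*, so C* = 0.132/0.0387 = 3.41.

B* ≈ 603, H* ≈ 28.2, C* ≈ 3.41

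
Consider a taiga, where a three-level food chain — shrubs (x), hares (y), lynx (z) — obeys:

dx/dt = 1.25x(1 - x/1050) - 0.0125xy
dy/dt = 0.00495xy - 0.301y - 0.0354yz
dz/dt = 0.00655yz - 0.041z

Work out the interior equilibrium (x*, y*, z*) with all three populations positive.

From dz/dt = 0: 0.00655y* = 0.041, so y* = 6.26.
From dx/dt = 0: 1.25(1 - x*/1050) = 0.0125·6.26, giving x* = 1050·(1 - 0.0626) = 984.
From dy/dt = 0: 0.00495·984 - 0.301 = 0.0354z*, so z* = 4.57/0.0354 = 129.

x* ≈ 984, y* ≈ 6.26, z* ≈ 129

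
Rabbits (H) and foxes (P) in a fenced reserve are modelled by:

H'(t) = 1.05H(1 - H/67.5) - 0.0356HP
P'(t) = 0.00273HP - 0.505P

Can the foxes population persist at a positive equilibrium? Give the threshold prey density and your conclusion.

Threshold H = 185; K < 185, so no, the predator goes extinct.

The predator equation gives dP/dt > 0 only when H > 0.505/0.00273 = 185.
Without the predator, H → K = 67.5. Since 67.5 < 185, the predator cannot invade.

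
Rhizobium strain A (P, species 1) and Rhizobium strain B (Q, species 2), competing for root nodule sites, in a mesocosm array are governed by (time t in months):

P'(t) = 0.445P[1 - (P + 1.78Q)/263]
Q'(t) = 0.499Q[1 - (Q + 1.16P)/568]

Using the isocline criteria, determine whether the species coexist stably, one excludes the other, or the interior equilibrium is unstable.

Compare the nullcline intercepts: K1/α12 = 263/1.78 = 148 < K2 = 568; K2/α21 = 568/1.16 = 490 > K1 = 263.
Since the inequalities point opposite ways, species 2 can invade but species 1 cannot.

species 2 excludes species 1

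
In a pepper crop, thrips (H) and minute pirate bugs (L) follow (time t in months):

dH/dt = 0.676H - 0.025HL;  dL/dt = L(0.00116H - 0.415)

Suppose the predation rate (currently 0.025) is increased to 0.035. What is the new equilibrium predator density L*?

L* ≈ 19.3

At the interior fixed point, setting dH/dt = 0 with H > 0 fixes L* = (prey growth rate)/(HL coefficient) — independent of the other coefficients.
With the change, L* = 0.676/0.035 = 19.3; it falls from 27.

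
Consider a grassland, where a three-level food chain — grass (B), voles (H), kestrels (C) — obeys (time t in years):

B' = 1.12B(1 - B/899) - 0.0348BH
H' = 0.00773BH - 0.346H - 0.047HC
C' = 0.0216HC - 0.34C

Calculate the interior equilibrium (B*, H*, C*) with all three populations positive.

From dC/dt = 0: 0.0216H* = 0.34, so H* = 15.7.
From dB/dt = 0: 1.12(1 - B*/899) = 0.0348·15.7, giving B* = 899·(1 - 0.489) = 459.
From dH/dt = 0: 0.00773·459 - 0.346 = 0.047C*, so C* = 3.2/0.047 = 68.2.

B* ≈ 459, H* ≈ 15.7, C* ≈ 68.2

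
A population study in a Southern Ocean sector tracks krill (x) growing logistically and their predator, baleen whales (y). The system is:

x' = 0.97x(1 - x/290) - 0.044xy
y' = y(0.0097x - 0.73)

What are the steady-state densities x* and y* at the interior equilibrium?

From dy/dt = 0 with y > 0: 0.0097x* = 0.73, so x* = 75.3.
Substitute into dx/dt = 0: 0.97(1 - 75.3/290) = 0.044y*.
The bracket is 0.74, giving y* = 0.718/0.044 = 16.3.

x* ≈ 75.3, y* ≈ 16.3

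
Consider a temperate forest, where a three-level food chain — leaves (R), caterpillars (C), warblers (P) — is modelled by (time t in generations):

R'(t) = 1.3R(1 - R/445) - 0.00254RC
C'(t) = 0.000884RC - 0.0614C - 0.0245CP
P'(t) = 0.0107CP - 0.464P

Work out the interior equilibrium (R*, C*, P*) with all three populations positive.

R* ≈ 407, C* ≈ 43.4, P* ≈ 12.2

From dP/dt = 0: 0.0107C* = 0.464, so C* = 43.4.
From dR/dt = 0: 1.3(1 - R*/445) = 0.00254·43.4, giving R* = 445·(1 - 0.0847) = 407.
From dC/dt = 0: 0.000884·407 - 0.0614 = 0.0245P*, so P* = 0.299/0.0245 = 12.2.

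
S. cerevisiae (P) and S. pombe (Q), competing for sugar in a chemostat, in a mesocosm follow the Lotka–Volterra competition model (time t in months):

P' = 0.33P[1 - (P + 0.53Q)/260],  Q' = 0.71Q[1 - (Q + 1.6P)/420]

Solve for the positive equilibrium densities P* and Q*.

P* ≈ 246, Q* ≈ 26.3

Setting both brackets to zero gives the nullclines P + 0.53Q = 260 and 1.6P + Q = 420.
Substituting Q = 420 - 1.6P into the first: P(1 - 0.53·1.6) = 260 - 0.53·420.
So P* = 37.4/0.152 = 246, and then Q* = 420 - 1.6·246 = 26.3.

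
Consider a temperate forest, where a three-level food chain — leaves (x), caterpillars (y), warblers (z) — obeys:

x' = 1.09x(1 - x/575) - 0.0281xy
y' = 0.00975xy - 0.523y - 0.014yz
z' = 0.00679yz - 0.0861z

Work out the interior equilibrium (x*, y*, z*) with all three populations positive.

x* ≈ 387, y* ≈ 12.7, z* ≈ 232

From dz/dt = 0: 0.00679y* = 0.0861, so y* = 12.7.
From dx/dt = 0: 1.09(1 - x*/575) = 0.0281·12.7, giving x* = 575·(1 - 0.327) = 387.
From dy/dt = 0: 0.00975·387 - 0.523 = 0.014z*, so z* = 3.25/0.014 = 232.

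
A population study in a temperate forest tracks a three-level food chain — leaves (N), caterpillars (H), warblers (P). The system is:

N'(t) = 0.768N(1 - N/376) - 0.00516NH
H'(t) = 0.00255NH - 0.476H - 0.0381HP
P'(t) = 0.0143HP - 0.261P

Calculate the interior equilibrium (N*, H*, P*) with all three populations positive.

N* ≈ 330, H* ≈ 18.3, P* ≈ 9.59

From dP/dt = 0: 0.0143H* = 0.261, so H* = 18.3.
From dN/dt = 0: 0.768(1 - N*/376) = 0.00516·18.3, giving N* = 376·(1 - 0.123) = 330.
From dH/dt = 0: 0.00255·330 - 0.476 = 0.0381P*, so P* = 0.365/0.0381 = 9.59.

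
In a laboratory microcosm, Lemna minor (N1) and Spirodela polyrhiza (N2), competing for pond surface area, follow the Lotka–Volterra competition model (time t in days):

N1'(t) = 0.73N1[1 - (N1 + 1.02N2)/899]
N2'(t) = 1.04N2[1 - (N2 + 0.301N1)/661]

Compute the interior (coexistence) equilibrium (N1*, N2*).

N1* ≈ 324, N2* ≈ 563

Setting both brackets to zero gives the nullclines N1 + 1.02N2 = 899 and 0.301N1 + N2 = 661.
Substituting N2 = 661 - 0.301N1 into the first: N1(1 - 1.02·0.301) = 899 - 1.02·661.
So N1* = 225/0.693 = 324, and then N2* = 661 - 0.301·324 = 563.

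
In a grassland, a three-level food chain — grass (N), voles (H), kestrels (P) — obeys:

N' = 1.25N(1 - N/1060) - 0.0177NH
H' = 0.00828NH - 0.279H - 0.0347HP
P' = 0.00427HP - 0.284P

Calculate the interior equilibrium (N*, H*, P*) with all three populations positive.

From dP/dt = 0: 0.00427H* = 0.284, so H* = 66.5.
From dN/dt = 0: 1.25(1 - N*/1060) = 0.0177·66.5, giving N* = 1060·(1 - 0.942) = 61.7.
From dH/dt = 0: 0.00828·61.7 - 0.279 = 0.0347P*, so P* = 0.232/0.0347 = 6.68.

N* ≈ 61.7, H* ≈ 66.5, P* ≈ 6.68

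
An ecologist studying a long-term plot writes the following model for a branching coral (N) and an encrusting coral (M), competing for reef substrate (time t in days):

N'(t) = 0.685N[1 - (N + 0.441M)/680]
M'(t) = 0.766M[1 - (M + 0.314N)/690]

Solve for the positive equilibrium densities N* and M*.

Setting both brackets to zero gives the nullclines N + 0.441M = 680 and 0.314N + M = 690.
Substituting M = 690 - 0.314N into the first: N(1 - 0.441·0.314) = 680 - 0.441·690.
So N* = 376/0.862 = 436, and then M* = 690 - 0.314·436 = 553.

N* ≈ 436, M* ≈ 553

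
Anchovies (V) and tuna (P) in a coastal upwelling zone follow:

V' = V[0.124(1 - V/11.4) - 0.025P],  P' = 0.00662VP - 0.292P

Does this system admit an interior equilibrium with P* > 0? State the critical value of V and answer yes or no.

The predator equation gives dP/dt > 0 only when V > 0.292/0.00662 = 44.1.
Without the predator, V → K = 11.4. Since 11.4 < 44.1, the predator cannot invade.

Threshold V = 44.1; K < 44.1, so no, the predator goes extinct.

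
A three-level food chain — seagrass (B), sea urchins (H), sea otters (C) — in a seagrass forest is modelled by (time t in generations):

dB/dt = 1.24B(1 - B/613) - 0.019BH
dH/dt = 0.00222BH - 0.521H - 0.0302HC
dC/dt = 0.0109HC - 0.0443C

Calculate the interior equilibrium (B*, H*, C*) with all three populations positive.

B* ≈ 575, H* ≈ 4.06, C* ≈ 25

From dC/dt = 0: 0.0109H* = 0.0443, so H* = 4.06.
From dB/dt = 0: 1.24(1 - B*/613) = 0.019·4.06, giving B* = 613·(1 - 0.0623) = 575.
From dH/dt = 0: 0.00222·575 - 0.521 = 0.0302C*, so C* = 0.755/0.0302 = 25.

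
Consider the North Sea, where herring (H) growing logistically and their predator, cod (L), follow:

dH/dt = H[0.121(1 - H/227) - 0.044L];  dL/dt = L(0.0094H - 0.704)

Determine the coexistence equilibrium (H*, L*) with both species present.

H* ≈ 74.9, L* ≈ 1.84

From dL/dt = 0 with L > 0: 0.0094H* = 0.704, so H* = 74.9.
Substitute into dH/dt = 0: 0.121(1 - 74.9/227) = 0.044L*.
The bracket is 0.67, giving L* = 0.0811/0.044 = 1.84.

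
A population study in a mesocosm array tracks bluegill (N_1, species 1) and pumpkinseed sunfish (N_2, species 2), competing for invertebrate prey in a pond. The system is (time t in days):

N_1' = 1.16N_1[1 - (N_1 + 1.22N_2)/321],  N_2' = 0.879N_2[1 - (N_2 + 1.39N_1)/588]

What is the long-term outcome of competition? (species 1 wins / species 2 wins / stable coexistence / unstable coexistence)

Compare the nullcline intercepts: K1/α12 = 321/1.22 = 263 < K2 = 588; K2/α21 = 588/1.39 = 423 > K1 = 321.
Since the inequalities point opposite ways, species 2 can invade but species 1 cannot.

species 2 excludes species 1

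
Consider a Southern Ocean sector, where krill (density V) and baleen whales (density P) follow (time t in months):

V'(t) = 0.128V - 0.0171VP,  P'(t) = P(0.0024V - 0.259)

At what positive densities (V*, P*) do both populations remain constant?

Set dP/dt = 0 with P > 0: 0.0024V - 0.259 = 0, so V* = 0.259/0.0024 = 108.
Set dV/dt = 0 with V > 0: 0.128 - 0.0171P = 0, so P* = 0.128/0.0171 = 7.49.

V* ≈ 108, P* ≈ 7.49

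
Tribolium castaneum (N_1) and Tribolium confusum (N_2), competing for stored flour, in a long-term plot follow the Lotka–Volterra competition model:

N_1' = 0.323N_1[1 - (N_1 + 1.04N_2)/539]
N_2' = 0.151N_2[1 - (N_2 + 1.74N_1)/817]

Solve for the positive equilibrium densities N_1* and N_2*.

N_1* ≈ 384, N_2* ≈ 149

Setting both brackets to zero gives the nullclines N_1 + 1.04N_2 = 539 and 1.74N_1 + N_2 = 817.
Substituting N_2 = 817 - 1.74N_1 into the first: N_1(1 - 1.04·1.74) = 539 - 1.04·817.
So N_1* = -311/-0.81 = 384, and then N_2* = 817 - 1.74·384 = 149.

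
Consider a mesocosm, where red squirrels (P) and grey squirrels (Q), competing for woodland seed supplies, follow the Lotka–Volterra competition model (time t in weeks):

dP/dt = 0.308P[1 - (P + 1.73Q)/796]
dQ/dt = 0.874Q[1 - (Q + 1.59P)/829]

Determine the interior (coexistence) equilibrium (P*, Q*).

Setting both brackets to zero gives the nullclines P + 1.73Q = 796 and 1.59P + Q = 829.
Substituting Q = 829 - 1.59P into the first: P(1 - 1.73·1.59) = 796 - 1.73·829.
So P* = -638/-1.75 = 365, and then Q* = 829 - 1.59·365 = 249.

P* ≈ 365, Q* ≈ 249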